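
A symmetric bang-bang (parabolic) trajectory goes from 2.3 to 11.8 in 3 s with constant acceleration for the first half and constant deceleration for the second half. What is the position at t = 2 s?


Symmetric rest-to-rest: each phase covers (pf-p0)/2 in time T/2. 0.5*a*(T/2)^2 = (pf-p0)/2 => a = 4*(pf-p0)/T^2
a = 4*(11.8-2.3)/3^2 = 4.2222
t = 2 is in the deceleration phase (t > T/2).
p = pf - 0.5*a*(T-t)^2 = 11.8 - 0.5*4.2222*1^2
= 9.6889


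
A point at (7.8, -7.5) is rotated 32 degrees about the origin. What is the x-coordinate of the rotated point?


x' = x*cos(theta) - y*sin(theta)
cos(32 deg) = 0.848, sin(32 deg) = 0.5299
x' = 7.8 * 0.848 - -7.5 * 0.5299
= 6.6148 - -3.9744
= 10.5892


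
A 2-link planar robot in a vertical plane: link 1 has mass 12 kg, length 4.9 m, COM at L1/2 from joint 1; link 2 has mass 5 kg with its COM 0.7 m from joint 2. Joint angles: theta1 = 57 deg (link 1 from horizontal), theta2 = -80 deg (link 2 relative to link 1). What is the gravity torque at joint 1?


Horizontal distance from joint 1 to link-1 COM:
  x_c1 = (L1/2)*cos(t1) = 2.45 * 0.5446 = 1.3344 m
Horizontal distance from joint 1 to link-2 COM:
  x_c2 = L1*cos(t1) + Lc2*cos(t1+t2)
       = 4.9*0.5446 + 0.7*0.9205 = 3.3131 m
tau1 = m1*g*x_c1 + m2*g*x_c2
     = 12*9.81*1.3344 + 5*9.81*3.3131
     = 157.0815 + 162.5068
     = 319.5883 Nm


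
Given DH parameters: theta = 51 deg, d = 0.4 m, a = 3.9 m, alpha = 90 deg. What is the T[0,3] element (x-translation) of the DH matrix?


T[0,3] = a * cos(theta)
= 3.9 * cos(51 deg)
= 3.9 * 0.6293
= 2.4543


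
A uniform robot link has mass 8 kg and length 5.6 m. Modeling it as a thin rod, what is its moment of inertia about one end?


I = (1/3) * m * L^2
= (1/3) * 8 * 5.6^2
= 0.333333 * 8 * 31.36
= 83.6267 kg*m^2


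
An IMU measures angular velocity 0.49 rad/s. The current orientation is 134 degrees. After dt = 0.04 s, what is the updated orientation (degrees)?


delta_theta = w * dt = 0.49 * 0.04 = 0.0196 rad
= 1.123 deg
theta_new = 134 + 1.123 = 135.123 deg


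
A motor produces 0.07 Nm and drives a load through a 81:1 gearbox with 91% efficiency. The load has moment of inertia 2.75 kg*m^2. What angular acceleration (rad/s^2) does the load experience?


tau_out = tau_motor * N * eta
= 0.07 * 81 * 0.91 = 5.1597 Nm
alpha = tau_out / I = 5.1597 / 2.75
= 1.8763 rad/s^2


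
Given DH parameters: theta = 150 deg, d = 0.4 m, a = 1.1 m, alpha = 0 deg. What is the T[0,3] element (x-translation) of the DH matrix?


T[0,3] = a * cos(theta)
= 1.1 * cos(150 deg)
= 1.1 * -0.866
= -0.9526


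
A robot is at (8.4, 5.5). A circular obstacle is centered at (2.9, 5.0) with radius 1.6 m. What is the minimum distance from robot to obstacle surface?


center_dist = sqrt((8.4-2.9)^2 + (5.5-5.0)^2)
= sqrt(30.25 + 0.25)
= 5.5227
min_dist = center_dist - radius = 5.5227 - 1.6 = 3.9227 m


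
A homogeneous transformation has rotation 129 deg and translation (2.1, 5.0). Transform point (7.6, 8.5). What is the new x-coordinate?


x' = cos(theta)*px - sin(theta)*py + tx
= -0.6293*7.6 - 0.7771*8.5 + 2.1
= -9.2886


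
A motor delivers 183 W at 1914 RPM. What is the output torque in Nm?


omega = 1914 * 2*pi/60 = 200.4336 rad/s
tau = P / omega = 183 / 200.4336
= 0.913 Nm


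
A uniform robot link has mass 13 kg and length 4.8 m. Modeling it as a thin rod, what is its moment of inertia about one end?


I = (1/3) * m * L^2
= (1/3) * 13 * 4.8^2
= 0.333333 * 13 * 23.04
= 99.84 kg*m^2


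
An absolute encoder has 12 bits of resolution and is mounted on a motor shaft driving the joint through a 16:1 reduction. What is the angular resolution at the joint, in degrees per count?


counts = 2^12 = 4096
effective counts at joint = 4096 * 16 = 65536
resolution = 360 / 65536
= 0.0055 deg/count


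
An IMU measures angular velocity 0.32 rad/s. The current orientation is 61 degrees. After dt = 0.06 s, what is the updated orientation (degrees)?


delta_theta = w * dt = 0.32 * 0.06 = 0.0192 rad
= 1.1001 deg
theta_new = 61 + 1.1001 = 62.1001 deg


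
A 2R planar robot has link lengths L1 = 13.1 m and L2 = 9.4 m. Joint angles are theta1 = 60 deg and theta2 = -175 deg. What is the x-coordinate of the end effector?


Convert angles to radians: theta1 = 1.0472, theta2 = -3.0543
x = L1*cos(theta1) + L2*cos(theta1+theta2)
x = 6.55 + -3.9726
x = 2.5774


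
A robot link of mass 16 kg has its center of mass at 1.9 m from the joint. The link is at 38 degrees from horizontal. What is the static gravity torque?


tau = m*g*L*cos(angle)
= 16 * 9.81 * 1.9 * cos(38 deg)
= 16 * 9.81 * 1.9 * 0.788
= 235.0037 Nm


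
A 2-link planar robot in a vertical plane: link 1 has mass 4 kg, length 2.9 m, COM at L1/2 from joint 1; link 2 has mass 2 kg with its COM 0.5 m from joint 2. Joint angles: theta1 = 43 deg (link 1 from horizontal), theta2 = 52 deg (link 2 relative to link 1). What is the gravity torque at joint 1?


Horizontal distance from joint 1 to link-1 COM:
  x_c1 = (L1/2)*cos(t1) = 1.45 * 0.7314 = 1.0605 m
Horizontal distance from joint 1 to link-2 COM:
  x_c2 = L1*cos(t1) + Lc2*cos(t1+t2)
       = 2.9*0.7314 + 0.5*-0.0872 = 2.0773 m
tau1 = m1*g*x_c1 + m2*g*x_c2
     = 4*9.81*1.0605 + 2*9.81*2.0773
     = 41.6126 + 40.7576
     = 82.3701 Nm


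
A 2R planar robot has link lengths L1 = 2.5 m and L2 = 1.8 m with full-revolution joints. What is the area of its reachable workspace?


r_max = L1 + L2 = 4.3 m
r_min = |L1 - L2| = 0.7 m
Area = pi*(r_max^2 - r_min^2)
= pi*(18.49 - 0.49)
= pi * 18.0
= 56.5487 m^2


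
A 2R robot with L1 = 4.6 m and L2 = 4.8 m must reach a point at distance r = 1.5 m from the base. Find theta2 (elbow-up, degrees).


cos(theta2) = (r^2 - L1^2 - L2^2) / (2*L1*L2)
cos(theta2) = (2.25 - 21.16 - 23.04) / 44.16
cos(theta2) = -0.949955
theta2 = 161.7968 degrees


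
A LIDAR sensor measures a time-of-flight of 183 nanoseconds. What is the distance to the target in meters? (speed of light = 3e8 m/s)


tof = 183 ns = 1.83e-07 s
dist = c * tof / 2
= 3e8 * 1.83e-07 / 2
= 27.45 m


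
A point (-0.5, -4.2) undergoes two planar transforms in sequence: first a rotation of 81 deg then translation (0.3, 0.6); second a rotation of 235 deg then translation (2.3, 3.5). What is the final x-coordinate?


After transform 1:
x1 = cos(81)*-0.5 - sin(81)*-4.2 + 0.3 = 4.3701
y1 = sin(81)*-0.5 + cos(81)*-4.2 + 0.6 = -0.5509
After transform 2:
x2 = cos(235)*4.3701 - sin(235)*-0.5509 + 2.3
= -0.6578


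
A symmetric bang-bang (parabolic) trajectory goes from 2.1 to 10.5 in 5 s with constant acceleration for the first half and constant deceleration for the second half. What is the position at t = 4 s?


Symmetric rest-to-rest: each phase covers (pf-p0)/2 in time T/2. 0.5*a*(T/2)^2 = (pf-p0)/2 => a = 4*(pf-p0)/T^2
a = 4*(10.5-2.1)/5^2 = 1.344
t = 4 is in the deceleration phase (t > T/2).
p = pf - 0.5*a*(T-t)^2 = 10.5 - 0.5*1.344*1^2
= 9.828


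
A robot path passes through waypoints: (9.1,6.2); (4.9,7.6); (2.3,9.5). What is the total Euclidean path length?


Segment lengths:
  seg1 = sqrt((-4.2)^2 + (1.4)^2) = 4.4272
  seg2 = sqrt((-2.6)^2 + (1.9)^2) = 3.2202
Total = 7.6474


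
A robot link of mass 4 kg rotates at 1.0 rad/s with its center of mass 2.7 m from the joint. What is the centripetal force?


F = m * omega^2 * r
= 4 * 1.0^2 * 2.7
= 4 * 1.0 * 2.7
= 10.8 N


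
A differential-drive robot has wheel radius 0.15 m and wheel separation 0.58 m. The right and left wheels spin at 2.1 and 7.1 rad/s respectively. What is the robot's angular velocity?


vR = r*wR = 0.15*2.1 = 0.315 m/s
vL = r*wL = 0.15*7.1 = 1.065 m/s
v = (vR+vL)/2 = 0.69 m/s
omega = (vR-vL)/L = -1.2931 rad/s
angular velocity = -1.2931 rad/s


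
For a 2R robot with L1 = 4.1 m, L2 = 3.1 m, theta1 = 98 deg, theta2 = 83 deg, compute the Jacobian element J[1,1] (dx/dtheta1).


J[1,1] = -L1*sin(t1) - L2*sin(t1+t2)
= -4.1*sin(98) - 3.1*sin(181)
= -4.006


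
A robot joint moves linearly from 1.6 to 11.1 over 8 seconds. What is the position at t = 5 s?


s = t/T = 5/8 = 0.625
p(t) = p0 + (pf-p0)*s
= 1.6 + (11.1 - 1.6) * 0.625
= 7.5375


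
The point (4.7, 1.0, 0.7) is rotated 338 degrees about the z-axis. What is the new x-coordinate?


Rotation about z-axis: x' = x*cos(theta) - y*sin(theta)
= 4.7 * 0.9272 - 1.0 * -0.3746
= 4.7324


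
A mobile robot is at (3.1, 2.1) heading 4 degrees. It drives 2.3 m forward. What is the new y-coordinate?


y_new = y0 + d*sin(theta)
= 2.1 + 2.3*sin(4)
= 2.1 + 0.1604
= 2.2604


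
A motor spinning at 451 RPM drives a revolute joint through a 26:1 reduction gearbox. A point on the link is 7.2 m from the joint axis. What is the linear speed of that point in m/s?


omega_motor = 451 * 2*pi/60 = 47.2286 rad/s
omega_joint = omega_motor / 26 = 1.8165 rad/s
v = omega_joint * r = 1.8165 * 7.2
= 13.0787 m/s


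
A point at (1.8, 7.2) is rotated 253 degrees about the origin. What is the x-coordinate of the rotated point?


x' = x*cos(theta) - y*sin(theta)
cos(253 deg) = -0.2924, sin(253 deg) = -0.9563
x' = 1.8 * -0.2924 - 7.2 * -0.9563
= -0.5263 - -6.8854
= 6.3591


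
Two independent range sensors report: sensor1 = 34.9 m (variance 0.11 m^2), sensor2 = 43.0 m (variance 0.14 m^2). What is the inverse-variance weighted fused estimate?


w1 = (1/var1) / (1/var1 + 1/var2)
   = 9.0909 / (9.0909 + 7.1429) = 0.56
w2 = 1 - w1 = 0.44
fused = w1*s1 + w2*s2 = 19.544 + 18.92
= 38.464 m


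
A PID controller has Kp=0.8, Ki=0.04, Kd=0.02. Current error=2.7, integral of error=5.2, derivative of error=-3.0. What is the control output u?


u = Kp*e + Ki*int(e) + Kd*de/dt
= 0.8*2.7 + 0.04*5.2 + 0.02*(-3.0)
= 2.16 + 0.208 + -0.06
= 2.308


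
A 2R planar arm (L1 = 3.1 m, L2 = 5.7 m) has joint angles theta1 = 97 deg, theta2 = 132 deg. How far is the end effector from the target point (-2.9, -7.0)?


End effector via forward kinematics:
x = L1*cos(t1) + L2*cos(t1+t2) = -4.1173
y = L1*sin(t1) + L2*sin(t1+t2) = -1.225
Distance to target:
d = sqrt((-2.9 - -4.1173)^2 + (-7.0 - -1.225)^2)
= sqrt(1.4819 + 33.3512)
= 5.902 m


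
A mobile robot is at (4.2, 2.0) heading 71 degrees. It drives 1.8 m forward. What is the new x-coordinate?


x_new = x0 + d*cos(theta)
= 4.2 + 1.8*cos(71)
= 4.2 + 0.586
= 4.786


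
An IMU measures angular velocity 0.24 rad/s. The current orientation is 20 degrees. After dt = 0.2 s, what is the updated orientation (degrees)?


delta_theta = w * dt = 0.24 * 0.2 = 0.048 rad
= 2.7502 deg
theta_new = 20 + 2.7502 = 22.7502 deg


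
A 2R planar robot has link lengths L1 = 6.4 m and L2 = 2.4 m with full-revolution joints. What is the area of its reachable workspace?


r_max = L1 + L2 = 8.8 m
r_min = |L1 - L2| = 4.0 m
Area = pi*(r_max^2 - r_min^2)
= pi*(77.44 - 16.0)
= pi * 61.44
= 193.0195 m^2


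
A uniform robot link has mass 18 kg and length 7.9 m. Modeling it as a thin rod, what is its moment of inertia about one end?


I = (1/3) * m * L^2
= (1/3) * 18 * 7.9^2
= 0.333333 * 18 * 62.41
= 374.46 kg*m^2


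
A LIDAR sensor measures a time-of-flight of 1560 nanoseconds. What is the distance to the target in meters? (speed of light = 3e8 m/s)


tof = 1560 ns = 1.56e-06 s
dist = c * tof / 2
= 3e8 * 1.56e-06 / 2
= 234.0 m


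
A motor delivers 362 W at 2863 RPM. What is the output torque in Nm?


omega = 2863 * 2*pi/60 = 299.8127 rad/s
tau = P / omega = 362 / 299.8127
= 1.2074 Nm


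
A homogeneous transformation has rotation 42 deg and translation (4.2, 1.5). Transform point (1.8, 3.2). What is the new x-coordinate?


x' = cos(theta)*px - sin(theta)*py + tx
= 0.7431*1.8 - 0.6691*3.2 + 4.2
= 3.3964


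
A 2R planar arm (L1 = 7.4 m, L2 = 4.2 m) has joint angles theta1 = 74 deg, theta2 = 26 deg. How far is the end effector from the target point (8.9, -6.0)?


End effector via forward kinematics:
x = L1*cos(t1) + L2*cos(t1+t2) = 1.3104
y = L1*sin(t1) + L2*sin(t1+t2) = 11.2495
Distance to target:
d = sqrt((8.9 - 1.3104)^2 + (-6.0 - 11.2495)^2)
= sqrt(57.6021 + 297.5463)
= 18.8454 m


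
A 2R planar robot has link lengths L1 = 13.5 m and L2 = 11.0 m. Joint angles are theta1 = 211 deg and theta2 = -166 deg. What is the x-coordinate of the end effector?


Convert angles to radians: theta1 = 3.6826, theta2 = -2.8972
x = L1*cos(theta1) + L2*cos(theta1+theta2)
x = -11.5718 + 7.7782
x = -3.7936


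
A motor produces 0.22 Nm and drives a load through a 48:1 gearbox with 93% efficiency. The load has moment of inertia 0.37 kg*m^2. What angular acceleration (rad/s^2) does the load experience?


tau_out = tau_motor * N * eta
= 0.22 * 48 * 0.93 = 9.8208 Nm
alpha = tau_out / I = 9.8208 / 0.37
= 26.5427 rad/s^2


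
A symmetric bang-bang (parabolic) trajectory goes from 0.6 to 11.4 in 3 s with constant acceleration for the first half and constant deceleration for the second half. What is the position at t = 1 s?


Symmetric rest-to-rest: each phase covers (pf-p0)/2 in time T/2. 0.5*a*(T/2)^2 = (pf-p0)/2 => a = 4*(pf-p0)/T^2
a = 4*(11.4-0.6)/3^2 = 4.8
t = 1 is in the acceleration phase (t <= T/2).
p = p0 + 0.5*a*t^2 = 0.6 + 0.5*4.8*1^2
= 3.0


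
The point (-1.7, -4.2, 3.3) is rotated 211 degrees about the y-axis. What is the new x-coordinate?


Rotation about y-axis: x' = x*cos(theta) + z*sin(theta)
= -1.7 * -0.8572 + 3.3 * -0.515
= -0.2424


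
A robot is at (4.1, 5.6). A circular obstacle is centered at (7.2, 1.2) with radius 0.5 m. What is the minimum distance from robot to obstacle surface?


center_dist = sqrt((4.1-7.2)^2 + (5.6-1.2)^2)
= sqrt(9.61 + 19.36)
= 5.3824
min_dist = center_dist - radius = 5.3824 - 0.5 = 4.8824 m


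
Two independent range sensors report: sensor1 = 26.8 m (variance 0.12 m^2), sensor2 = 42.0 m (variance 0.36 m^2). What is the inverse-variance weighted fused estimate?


w1 = (1/var1) / (1/var1 + 1/var2)
   = 8.3333 / (8.3333 + 2.7778) = 0.75
w2 = 1 - w1 = 0.25
fused = w1*s1 + w2*s2 = 20.1 + 10.5
= 30.6 m


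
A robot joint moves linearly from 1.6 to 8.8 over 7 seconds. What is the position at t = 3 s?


s = t/T = 3/7 = 0.4286
p(t) = p0 + (pf-p0)*s
= 1.6 + (8.8 - 1.6) * 0.4286
= 4.6857


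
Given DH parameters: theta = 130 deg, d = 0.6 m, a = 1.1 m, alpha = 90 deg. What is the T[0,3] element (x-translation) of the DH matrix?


T[0,3] = a * cos(theta)
= 1.1 * cos(130 deg)
= 1.1 * -0.6428
= -0.7071


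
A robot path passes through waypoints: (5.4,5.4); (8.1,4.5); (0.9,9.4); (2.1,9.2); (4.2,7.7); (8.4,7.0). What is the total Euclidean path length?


Segment lengths:
  seg1 = sqrt((2.7)^2 + (-0.9)^2) = 2.846
  seg2 = sqrt((-7.2)^2 + (4.9)^2) = 8.7092
  seg3 = sqrt((1.2)^2 + (-0.2)^2) = 1.2166
  seg4 = sqrt((2.1)^2 + (-1.5)^2) = 2.5807
  seg5 = sqrt((4.2)^2 + (-0.7)^2) = 4.2579
Total = 19.6104


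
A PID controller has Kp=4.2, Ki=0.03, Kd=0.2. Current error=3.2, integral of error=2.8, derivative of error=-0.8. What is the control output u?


u = Kp*e + Ki*int(e) + Kd*de/dt
= 4.2*3.2 + 0.03*2.8 + 0.2*(-0.8)
= 13.44 + 0.084 + -0.16
= 13.364


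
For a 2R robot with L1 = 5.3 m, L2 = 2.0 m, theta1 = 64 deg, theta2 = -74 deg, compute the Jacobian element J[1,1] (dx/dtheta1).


J[1,1] = -L1*sin(t1) - L2*sin(t1+t2)
= -5.3*sin(64) - 2.0*sin(-10)
= -4.4163


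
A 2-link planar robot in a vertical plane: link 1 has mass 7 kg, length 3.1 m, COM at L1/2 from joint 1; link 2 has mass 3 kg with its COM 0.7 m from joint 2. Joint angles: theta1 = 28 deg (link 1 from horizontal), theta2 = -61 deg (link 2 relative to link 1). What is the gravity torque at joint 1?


Horizontal distance from joint 1 to link-1 COM:
  x_c1 = (L1/2)*cos(t1) = 1.55 * 0.8829 = 1.3686 m
Horizontal distance from joint 1 to link-2 COM:
  x_c2 = L1*cos(t1) + Lc2*cos(t1+t2)
       = 3.1*0.8829 + 0.7*0.8387 = 3.3242 m
tau1 = m1*g*x_c1 + m2*g*x_c2
     = 7*9.81*1.3686 + 3*9.81*3.3242
     = 93.9796 + 97.8314
     = 191.811 Nm


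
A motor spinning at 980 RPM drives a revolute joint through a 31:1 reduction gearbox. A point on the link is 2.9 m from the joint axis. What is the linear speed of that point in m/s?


omega_motor = 980 * 2*pi/60 = 102.6254 rad/s
omega_joint = omega_motor / 31 = 3.3105 rad/s
v = omega_joint * r = 3.3105 * 2.9
= 9.6004 m/s


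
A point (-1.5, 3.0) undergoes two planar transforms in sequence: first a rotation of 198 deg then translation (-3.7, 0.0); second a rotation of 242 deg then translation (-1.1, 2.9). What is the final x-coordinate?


After transform 1:
x1 = cos(198)*-1.5 - sin(198)*3.0 + -3.7 = -1.3464
y1 = sin(198)*-1.5 + cos(198)*3.0 + 0.0 = -2.3896
After transform 2:
x2 = cos(242)*-1.3464 - sin(242)*-2.3896 + -1.1
= -2.5779


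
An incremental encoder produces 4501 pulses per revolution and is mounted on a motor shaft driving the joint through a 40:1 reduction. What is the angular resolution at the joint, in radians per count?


counts per rev = 4501
effective counts at joint = 4501 * 40 = 180040
resolution = 2*pi / 180040
= 3.4899e-05 rad/count


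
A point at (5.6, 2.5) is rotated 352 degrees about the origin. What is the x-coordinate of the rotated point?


x' = x*cos(theta) - y*sin(theta)
cos(352 deg) = 0.9903, sin(352 deg) = -0.1392
x' = 5.6 * 0.9903 - 2.5 * -0.1392
= 5.5455 - -0.3479
= 5.8934


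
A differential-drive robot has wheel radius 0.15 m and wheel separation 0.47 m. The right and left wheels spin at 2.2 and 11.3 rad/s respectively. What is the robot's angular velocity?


vR = r*wR = 0.15*2.2 = 0.33 m/s
vL = r*wL = 0.15*11.3 = 1.695 m/s
v = (vR+vL)/2 = 1.0125 m/s
omega = (vR-vL)/L = -2.9043 rad/s
angular velocity = -2.9043 rad/s


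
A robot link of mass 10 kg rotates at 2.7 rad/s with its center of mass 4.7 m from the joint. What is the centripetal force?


F = m * omega^2 * r
= 10 * 2.7^2 * 4.7
= 10 * 7.29 * 4.7
= 342.63 N


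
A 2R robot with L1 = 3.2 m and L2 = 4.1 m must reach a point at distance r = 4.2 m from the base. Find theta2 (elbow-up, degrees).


cos(theta2) = (r^2 - L1^2 - L2^2) / (2*L1*L2)
cos(theta2) = (17.64 - 10.24 - 16.81) / 26.24
cos(theta2) = -0.358613
theta2 = 111.015 degrees


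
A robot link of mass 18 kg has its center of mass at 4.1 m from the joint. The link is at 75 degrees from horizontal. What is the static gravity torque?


tau = m*g*L*cos(angle)
= 18 * 9.81 * 4.1 * cos(75 deg)
= 18 * 9.81 * 4.1 * 0.2588
= 187.3793 Nm


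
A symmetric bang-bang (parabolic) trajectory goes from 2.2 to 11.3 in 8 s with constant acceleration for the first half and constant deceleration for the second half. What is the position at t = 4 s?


Symmetric rest-to-rest: each phase covers (pf-p0)/2 in time T/2. 0.5*a*(T/2)^2 = (pf-p0)/2 => a = 4*(pf-p0)/T^2
a = 4*(11.3-2.2)/8^2 = 0.5688
t = 4 is in the acceleration phase (t <= T/2).
p = p0 + 0.5*a*t^2 = 2.2 + 0.5*0.5688*4^2
= 6.75


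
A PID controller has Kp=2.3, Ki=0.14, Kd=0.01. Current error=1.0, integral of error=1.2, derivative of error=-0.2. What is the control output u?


u = Kp*e + Ki*int(e) + Kd*de/dt
= 2.3*1.0 + 0.14*1.2 + 0.01*(-0.2)
= 2.3 + 0.168 + -0.002
= 2.466


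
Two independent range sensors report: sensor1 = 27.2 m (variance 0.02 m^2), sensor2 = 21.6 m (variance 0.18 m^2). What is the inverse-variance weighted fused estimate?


w1 = (1/var1) / (1/var1 + 1/var2)
   = 50.0 / (50.0 + 5.5556) = 0.9
w2 = 1 - w1 = 0.1
fused = w1*s1 + w2*s2 = 24.48 + 2.16
= 26.64 m


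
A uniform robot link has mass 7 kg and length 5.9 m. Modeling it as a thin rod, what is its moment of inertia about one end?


I = (1/3) * m * L^2
= (1/3) * 7 * 5.9^2
= 0.333333 * 7 * 34.81
= 81.2233 kg*m^2


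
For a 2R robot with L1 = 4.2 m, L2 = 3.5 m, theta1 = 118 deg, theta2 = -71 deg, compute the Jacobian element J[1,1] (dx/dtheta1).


J[1,1] = -L1*sin(t1) - L2*sin(t1+t2)
= -4.2*sin(118) - 3.5*sin(47)
= -6.2681


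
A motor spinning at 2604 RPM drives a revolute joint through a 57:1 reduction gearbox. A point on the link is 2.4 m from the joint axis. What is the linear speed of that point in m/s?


omega_motor = 2604 * 2*pi/60 = 272.6902 rad/s
omega_joint = omega_motor / 57 = 4.784 rad/s
v = omega_joint * r = 4.784 * 2.4
= 11.4817 m/s


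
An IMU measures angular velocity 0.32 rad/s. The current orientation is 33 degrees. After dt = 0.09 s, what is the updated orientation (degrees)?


delta_theta = w * dt = 0.32 * 0.09 = 0.0288 rad
= 1.6501 deg
theta_new = 33 + 1.6501 = 34.6501 deg


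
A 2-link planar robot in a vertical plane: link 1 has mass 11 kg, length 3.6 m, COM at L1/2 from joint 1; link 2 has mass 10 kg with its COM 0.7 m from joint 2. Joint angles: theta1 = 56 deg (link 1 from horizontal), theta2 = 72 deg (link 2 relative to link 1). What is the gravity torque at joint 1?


Horizontal distance from joint 1 to link-1 COM:
  x_c1 = (L1/2)*cos(t1) = 1.8 * 0.5592 = 1.0065 m
Horizontal distance from joint 1 to link-2 COM:
  x_c2 = L1*cos(t1) + Lc2*cos(t1+t2)
       = 3.6*0.5592 + 0.7*-0.6157 = 1.5821 m
tau1 = m1*g*x_c1 + m2*g*x_c2
     = 11*9.81*1.0065 + 10*9.81*1.5821
     = 108.6165 + 155.2071
     = 263.8236 Nm


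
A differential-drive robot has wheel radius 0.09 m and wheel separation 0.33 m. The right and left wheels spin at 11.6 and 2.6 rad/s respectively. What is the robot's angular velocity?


vR = r*wR = 0.09*11.6 = 1.044 m/s
vL = r*wL = 0.09*2.6 = 0.234 m/s
v = (vR+vL)/2 = 0.639 m/s
omega = (vR-vL)/L = 2.4545 rad/s
angular velocity = 2.4545 rad/s


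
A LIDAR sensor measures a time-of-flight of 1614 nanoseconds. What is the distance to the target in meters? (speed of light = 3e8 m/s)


tof = 1614 ns = 1.614e-06 s
dist = c * tof / 2
= 3e8 * 1.614e-06 / 2
= 242.1 m


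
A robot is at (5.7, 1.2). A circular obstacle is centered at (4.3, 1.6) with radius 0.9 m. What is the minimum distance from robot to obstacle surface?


center_dist = sqrt((5.7-4.3)^2 + (1.2-1.6)^2)
= sqrt(1.96 + 0.16)
= 1.456
min_dist = center_dist - radius = 1.456 - 0.9 = 0.556 m


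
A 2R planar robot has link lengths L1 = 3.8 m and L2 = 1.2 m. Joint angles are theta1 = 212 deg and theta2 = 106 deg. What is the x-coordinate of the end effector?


Convert angles to radians: theta1 = 3.7001, theta2 = 1.85
x = L1*cos(theta1) + L2*cos(theta1+theta2)
x = -3.2226 + 0.8918
x = -2.3308


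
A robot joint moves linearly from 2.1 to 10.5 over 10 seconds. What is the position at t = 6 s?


s = t/T = 6/10 = 0.6
p(t) = p0 + (pf-p0)*s
= 2.1 + (10.5 - 2.1) * 0.6
= 7.14


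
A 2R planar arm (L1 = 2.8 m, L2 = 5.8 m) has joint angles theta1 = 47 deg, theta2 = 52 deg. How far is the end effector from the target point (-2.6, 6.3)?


End effector via forward kinematics:
x = L1*cos(t1) + L2*cos(t1+t2) = 1.0023
y = L1*sin(t1) + L2*sin(t1+t2) = 7.7764
Distance to target:
d = sqrt((-2.6 - 1.0023)^2 + (6.3 - 7.7764)^2)
= sqrt(12.9764 + 2.1797)
= 3.8931 m


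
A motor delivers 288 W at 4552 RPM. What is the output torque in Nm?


omega = 4552 * 2*pi/60 = 476.6843 rad/s
tau = P / omega = 288 / 476.6843
= 0.6042 Nm


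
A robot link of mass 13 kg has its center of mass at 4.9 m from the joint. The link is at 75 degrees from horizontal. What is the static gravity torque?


tau = m*g*L*cos(angle)
= 13 * 9.81 * 4.9 * cos(75 deg)
= 13 * 9.81 * 4.9 * 0.2588
= 161.7352 Nm


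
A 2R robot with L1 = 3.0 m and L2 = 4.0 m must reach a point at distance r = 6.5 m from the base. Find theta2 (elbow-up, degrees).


cos(theta2) = (r^2 - L1^2 - L2^2) / (2*L1*L2)
cos(theta2) = (42.25 - 9.0 - 16.0) / 24.0
cos(theta2) = 0.71875
theta2 = 44.0486 degrees


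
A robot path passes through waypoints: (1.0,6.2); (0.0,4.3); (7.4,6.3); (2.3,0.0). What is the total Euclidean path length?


Segment lengths:
  seg1 = sqrt((-1.0)^2 + (-1.9)^2) = 2.1471
  seg2 = sqrt((7.4)^2 + (2.0)^2) = 7.6655
  seg3 = sqrt((-5.1)^2 + (-6.3)^2) = 8.1056
Total = 17.9182


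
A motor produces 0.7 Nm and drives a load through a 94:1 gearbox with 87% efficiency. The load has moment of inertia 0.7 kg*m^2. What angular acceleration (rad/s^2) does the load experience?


tau_out = tau_motor * N * eta
= 0.7 * 94 * 0.87 = 57.246 Nm
alpha = tau_out / I = 57.246 / 0.7
= 81.78 rad/s^2


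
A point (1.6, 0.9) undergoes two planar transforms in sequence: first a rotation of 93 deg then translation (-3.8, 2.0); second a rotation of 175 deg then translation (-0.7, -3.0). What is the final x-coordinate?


After transform 1:
x1 = cos(93)*1.6 - sin(93)*0.9 + -3.8 = -4.7825
y1 = sin(93)*1.6 + cos(93)*0.9 + 2.0 = 3.5507
After transform 2:
x2 = cos(175)*-4.7825 - sin(175)*3.5507 + -0.7
= 3.7548


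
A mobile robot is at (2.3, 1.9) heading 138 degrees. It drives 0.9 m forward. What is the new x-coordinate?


x_new = x0 + d*cos(theta)
= 2.3 + 0.9*cos(138)
= 2.3 + -0.6688
= 1.6312


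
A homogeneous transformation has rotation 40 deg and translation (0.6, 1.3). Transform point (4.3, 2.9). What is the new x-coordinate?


x' = cos(theta)*px - sin(theta)*py + tx
= 0.766*4.3 - 0.6428*2.9 + 0.6
= 2.0299


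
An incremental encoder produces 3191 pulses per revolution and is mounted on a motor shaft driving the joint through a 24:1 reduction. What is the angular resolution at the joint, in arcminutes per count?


counts per rev = 3191
effective counts at joint = 3191 * 24 = 76584
resolution = 360*60 / 76584
= 0.282 arcmin/count


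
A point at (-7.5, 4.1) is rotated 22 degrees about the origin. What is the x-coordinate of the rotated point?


x' = x*cos(theta) - y*sin(theta)
cos(22 deg) = 0.9272, sin(22 deg) = 0.3746
x' = -7.5 * 0.9272 - 4.1 * 0.3746
= -6.9539 - 1.5359
= -8.4898


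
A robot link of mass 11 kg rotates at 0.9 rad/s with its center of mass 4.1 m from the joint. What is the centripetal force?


F = m * omega^2 * r
= 11 * 0.9^2 * 4.1
= 11 * 0.81 * 4.1
= 36.531 N


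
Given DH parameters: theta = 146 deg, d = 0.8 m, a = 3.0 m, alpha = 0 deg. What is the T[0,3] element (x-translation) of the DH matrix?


T[0,3] = a * cos(theta)
= 3.0 * cos(146 deg)
= 3.0 * -0.829
= -2.4871


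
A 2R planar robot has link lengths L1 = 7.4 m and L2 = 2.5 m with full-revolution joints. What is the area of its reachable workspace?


r_max = L1 + L2 = 9.9 m
r_min = |L1 - L2| = 4.9 m
Area = pi*(r_max^2 - r_min^2)
= pi*(98.01 - 24.01)
= pi * 74.0
= 232.4779 m^2


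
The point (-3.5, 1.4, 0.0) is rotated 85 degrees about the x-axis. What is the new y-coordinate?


Rotation about x-axis: y' = y*cos(theta) - z*sin(theta)
= 1.4 * 0.0872 - 0.0 * 0.9962
= 0.122


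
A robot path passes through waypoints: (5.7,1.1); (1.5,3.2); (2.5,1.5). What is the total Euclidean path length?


Segment lengths:
  seg1 = sqrt((-4.2)^2 + (2.1)^2) = 4.6957
  seg2 = sqrt((1.0)^2 + (-1.7)^2) = 1.9723
Total = 6.6681


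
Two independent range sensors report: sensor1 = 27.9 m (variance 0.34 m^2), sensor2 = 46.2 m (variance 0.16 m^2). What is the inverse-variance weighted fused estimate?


w1 = (1/var1) / (1/var1 + 1/var2)
   = 2.9412 / (2.9412 + 6.25) = 0.32
w2 = 1 - w1 = 0.68
fused = w1*s1 + w2*s2 = 8.928 + 31.416
= 40.344 m


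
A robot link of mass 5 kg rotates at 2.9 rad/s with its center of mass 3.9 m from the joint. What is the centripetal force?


F = m * omega^2 * r
= 5 * 2.9^2 * 3.9
= 5 * 8.41 * 3.9
= 163.995 N


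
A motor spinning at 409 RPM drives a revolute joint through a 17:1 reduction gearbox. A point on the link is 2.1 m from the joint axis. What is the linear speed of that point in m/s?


omega_motor = 409 * 2*pi/60 = 42.8304 rad/s
omega_joint = omega_motor / 17 = 2.5194 rad/s
v = omega_joint * r = 2.5194 * 2.1
= 5.2908 m/s


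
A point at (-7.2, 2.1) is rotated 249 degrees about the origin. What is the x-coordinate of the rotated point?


x' = x*cos(theta) - y*sin(theta)
cos(249 deg) = -0.3584, sin(249 deg) = -0.9336
x' = -7.2 * -0.3584 - 2.1 * -0.9336
= 2.5802 - -1.9605
= 4.5408


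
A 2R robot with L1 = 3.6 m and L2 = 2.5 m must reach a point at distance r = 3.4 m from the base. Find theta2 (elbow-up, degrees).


cos(theta2) = (r^2 - L1^2 - L2^2) / (2*L1*L2)
cos(theta2) = (11.56 - 12.96 - 6.25) / 18.0
cos(theta2) = -0.425
theta2 = 115.1507 degrees


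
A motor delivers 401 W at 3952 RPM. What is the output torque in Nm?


omega = 3952 * 2*pi/60 = 413.8525 rad/s
tau = P / omega = 401 / 413.8525
= 0.9689 Nm


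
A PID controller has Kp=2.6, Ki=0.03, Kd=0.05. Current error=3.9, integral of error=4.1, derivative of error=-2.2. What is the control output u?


u = Kp*e + Ki*int(e) + Kd*de/dt
= 2.6*3.9 + 0.03*4.1 + 0.05*(-2.2)
= 10.14 + 0.123 + -0.11
= 10.153


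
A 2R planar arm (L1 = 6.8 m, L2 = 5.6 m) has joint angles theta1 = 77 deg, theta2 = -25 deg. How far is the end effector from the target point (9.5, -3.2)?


End effector via forward kinematics:
x = L1*cos(t1) + L2*cos(t1+t2) = 4.9774
y = L1*sin(t1) + L2*sin(t1+t2) = 11.0386
Distance to target:
d = sqrt((9.5 - 4.9774)^2 + (-3.2 - 11.0386)^2)
= sqrt(20.4542 + 202.7371)
= 14.9396 m


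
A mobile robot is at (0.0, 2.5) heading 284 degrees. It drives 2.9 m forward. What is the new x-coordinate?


x_new = x0 + d*cos(theta)
= 0.0 + 2.9*cos(284)
= 0.0 + 0.7016
= 0.7016


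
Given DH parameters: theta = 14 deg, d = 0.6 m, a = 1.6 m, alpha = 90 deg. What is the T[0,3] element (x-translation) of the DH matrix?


T[0,3] = a * cos(theta)
= 1.6 * cos(14 deg)
= 1.6 * 0.9703
= 1.5525


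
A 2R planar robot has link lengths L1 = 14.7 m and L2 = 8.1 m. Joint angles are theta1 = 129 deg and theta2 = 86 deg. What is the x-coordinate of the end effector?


Convert angles to radians: theta1 = 2.2515, theta2 = 1.501
x = L1*cos(theta1) + L2*cos(theta1+theta2)
x = -9.251 + -6.6351
x = -15.8861


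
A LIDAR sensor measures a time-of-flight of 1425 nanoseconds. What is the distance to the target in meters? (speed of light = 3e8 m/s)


tof = 1425 ns = 1.425e-06 s
dist = c * tof / 2
= 3e8 * 1.425e-06 / 2
= 213.75 m


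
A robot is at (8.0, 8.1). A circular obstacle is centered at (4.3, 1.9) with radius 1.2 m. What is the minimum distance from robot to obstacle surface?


center_dist = sqrt((8.0-4.3)^2 + (8.1-1.9)^2)
= sqrt(13.69 + 38.44)
= 7.2201
min_dist = center_dist - radius = 7.2201 - 1.2 = 6.0201 m


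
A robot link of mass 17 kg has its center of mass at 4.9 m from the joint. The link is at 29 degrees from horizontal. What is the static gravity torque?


tau = m*g*L*cos(angle)
= 17 * 9.81 * 4.9 * cos(29 deg)
= 17 * 9.81 * 4.9 * 0.8746
= 714.7156 Nm


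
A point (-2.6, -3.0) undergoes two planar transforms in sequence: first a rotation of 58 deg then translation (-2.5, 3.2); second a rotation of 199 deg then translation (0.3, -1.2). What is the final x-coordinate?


After transform 1:
x1 = cos(58)*-2.6 - sin(58)*-3.0 + -2.5 = -1.3336
y1 = sin(58)*-2.6 + cos(58)*-3.0 + 3.2 = -0.5947
After transform 2:
x2 = cos(199)*-1.3336 - sin(199)*-0.5947 + 0.3
= 1.3674


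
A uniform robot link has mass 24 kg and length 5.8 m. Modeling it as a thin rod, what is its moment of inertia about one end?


I = (1/3) * m * L^2
= (1/3) * 24 * 5.8^2
= 0.333333 * 24 * 33.64
= 269.12 kg*m^2


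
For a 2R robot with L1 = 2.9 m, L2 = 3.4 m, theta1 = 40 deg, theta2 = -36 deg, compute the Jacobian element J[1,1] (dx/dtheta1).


J[1,1] = -L1*sin(t1) - L2*sin(t1+t2)
= -2.9*sin(40) - 3.4*sin(4)
= -2.1013


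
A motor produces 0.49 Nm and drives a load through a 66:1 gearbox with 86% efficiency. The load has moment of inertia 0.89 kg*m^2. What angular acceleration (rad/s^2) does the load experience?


tau_out = tau_motor * N * eta
= 0.49 * 66 * 0.86 = 27.8124 Nm
alpha = tau_out / I = 27.8124 / 0.89
= 31.2499 rad/s^2


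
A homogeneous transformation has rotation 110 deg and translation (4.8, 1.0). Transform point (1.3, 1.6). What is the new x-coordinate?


x' = cos(theta)*px - sin(theta)*py + tx
= -0.342*1.3 - 0.9397*1.6 + 4.8
= 2.8519


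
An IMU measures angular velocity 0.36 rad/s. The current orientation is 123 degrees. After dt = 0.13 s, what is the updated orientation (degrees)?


delta_theta = w * dt = 0.36 * 0.13 = 0.0468 rad
= 2.6814 deg
theta_new = 123 + 2.6814 = 125.6814 deg


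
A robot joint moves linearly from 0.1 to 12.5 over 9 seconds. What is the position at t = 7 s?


s = t/T = 7/9 = 0.7778
p(t) = p0 + (pf-p0)*s
= 0.1 + (12.5 - 0.1) * 0.7778
= 9.7444


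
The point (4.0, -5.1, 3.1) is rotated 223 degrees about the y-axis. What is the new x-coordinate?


Rotation about y-axis: x' = x*cos(theta) + z*sin(theta)
= 4.0 * -0.7314 + 3.1 * -0.682
= -5.0396


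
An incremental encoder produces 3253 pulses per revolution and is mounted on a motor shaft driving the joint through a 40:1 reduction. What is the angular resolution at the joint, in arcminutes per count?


counts per rev = 3253
effective counts at joint = 3253 * 40 = 130120
resolution = 360*60 / 130120
= 0.166 arcmin/count


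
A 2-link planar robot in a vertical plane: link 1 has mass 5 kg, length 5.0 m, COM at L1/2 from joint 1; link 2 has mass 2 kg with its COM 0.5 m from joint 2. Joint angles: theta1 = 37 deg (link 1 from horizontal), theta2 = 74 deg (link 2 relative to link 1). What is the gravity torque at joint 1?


Horizontal distance from joint 1 to link-1 COM:
  x_c1 = (L1/2)*cos(t1) = 2.5 * 0.7986 = 1.9966 m
Horizontal distance from joint 1 to link-2 COM:
  x_c2 = L1*cos(t1) + Lc2*cos(t1+t2)
       = 5.0*0.7986 + 0.5*-0.3584 = 3.814 m
tau1 = m1*g*x_c1 + m2*g*x_c2
     = 5*9.81*1.9966 + 2*9.81*3.814
     = 97.9327 + 74.8306
     = 172.7632 Nm


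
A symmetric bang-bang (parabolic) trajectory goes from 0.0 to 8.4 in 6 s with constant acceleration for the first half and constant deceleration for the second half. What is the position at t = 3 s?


Symmetric rest-to-rest: each phase covers (pf-p0)/2 in time T/2. 0.5*a*(T/2)^2 = (pf-p0)/2 => a = 4*(pf-p0)/T^2
a = 4*(8.4-0.0)/6^2 = 0.9333
t = 3 is in the acceleration phase (t <= T/2).
p = p0 + 0.5*a*t^2 = 0.0 + 0.5*0.9333*3^2
= 4.2


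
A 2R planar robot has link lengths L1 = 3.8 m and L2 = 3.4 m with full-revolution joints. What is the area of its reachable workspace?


r_max = L1 + L2 = 7.2 m
r_min = |L1 - L2| = 0.4 m
Area = pi*(r_max^2 - r_min^2)
= pi*(51.84 - 0.16)
= pi * 51.68
= 162.3575 m^2


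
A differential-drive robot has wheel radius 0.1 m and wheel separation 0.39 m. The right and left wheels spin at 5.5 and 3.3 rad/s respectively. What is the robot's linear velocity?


vR = r*wR = 0.1*5.5 = 0.55 m/s
vL = r*wL = 0.1*3.3 = 0.33 m/s
v = (vR+vL)/2 = 0.44 m/s
omega = (vR-vL)/L = 0.5641 rad/s
linear velocity = 0.44 m/s


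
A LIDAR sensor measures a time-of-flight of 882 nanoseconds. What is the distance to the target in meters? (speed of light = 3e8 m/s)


tof = 882 ns = 8.82e-07 s
dist = c * tof / 2
= 3e8 * 8.82e-07 / 2
= 132.3 m


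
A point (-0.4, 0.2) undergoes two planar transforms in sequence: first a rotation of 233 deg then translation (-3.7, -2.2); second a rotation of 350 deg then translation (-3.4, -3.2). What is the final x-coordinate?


After transform 1:
x1 = cos(233)*-0.4 - sin(233)*0.2 + -3.7 = -3.2995
y1 = sin(233)*-0.4 + cos(233)*0.2 + -2.2 = -2.0009
After transform 2:
x2 = cos(350)*-3.2995 - sin(350)*-2.0009 + -3.4
= -6.9969


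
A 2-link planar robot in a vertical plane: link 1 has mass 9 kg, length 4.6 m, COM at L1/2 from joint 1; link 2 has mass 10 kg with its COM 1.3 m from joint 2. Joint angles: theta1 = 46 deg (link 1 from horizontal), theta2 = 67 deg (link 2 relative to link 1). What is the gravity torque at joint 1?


Horizontal distance from joint 1 to link-1 COM:
  x_c1 = (L1/2)*cos(t1) = 2.3 * 0.6947 = 1.5977 m
Horizontal distance from joint 1 to link-2 COM:
  x_c2 = L1*cos(t1) + Lc2*cos(t1+t2)
       = 4.6*0.6947 + 1.3*-0.3907 = 2.6875 m
tau1 = m1*g*x_c1 + m2*g*x_c2
     = 9*9.81*1.5977 + 10*9.81*2.6875
     = 141.0622 + 263.6416
     = 404.7038 Nm


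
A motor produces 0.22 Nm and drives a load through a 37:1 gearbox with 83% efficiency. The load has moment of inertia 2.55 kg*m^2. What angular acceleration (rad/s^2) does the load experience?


tau_out = tau_motor * N * eta
= 0.22 * 37 * 0.83 = 6.7562 Nm
alpha = tau_out / I = 6.7562 / 2.55
= 2.6495 rad/s^2


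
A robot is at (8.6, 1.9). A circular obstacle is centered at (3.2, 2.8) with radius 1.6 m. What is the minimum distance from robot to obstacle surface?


center_dist = sqrt((8.6-3.2)^2 + (1.9-2.8)^2)
= sqrt(29.16 + 0.81)
= 5.4745
min_dist = center_dist - radius = 5.4745 - 1.6 = 3.8745 m


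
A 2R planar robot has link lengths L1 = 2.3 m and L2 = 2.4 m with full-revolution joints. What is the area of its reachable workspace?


r_max = L1 + L2 = 4.7 m
r_min = |L1 - L2| = 0.1 m
Area = pi*(r_max^2 - r_min^2)
= pi*(22.09 - 0.01)
= pi * 22.08
= 69.3664 m^2


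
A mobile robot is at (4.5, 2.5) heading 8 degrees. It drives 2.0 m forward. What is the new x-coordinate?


x_new = x0 + d*cos(theta)
= 4.5 + 2.0*cos(8)
= 4.5 + 1.9805
= 6.4805


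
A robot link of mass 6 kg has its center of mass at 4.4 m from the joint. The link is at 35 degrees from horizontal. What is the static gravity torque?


tau = m*g*L*cos(angle)
= 6 * 9.81 * 4.4 * cos(35 deg)
= 6 * 9.81 * 4.4 * 0.8192
= 212.1473 Nm


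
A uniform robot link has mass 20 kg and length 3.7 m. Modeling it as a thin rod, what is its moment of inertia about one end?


I = (1/3) * m * L^2
= (1/3) * 20 * 3.7^2
= 0.333333 * 20 * 13.69
= 91.2667 kg*m^2


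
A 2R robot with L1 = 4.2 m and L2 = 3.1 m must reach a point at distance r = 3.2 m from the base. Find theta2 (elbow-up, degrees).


cos(theta2) = (r^2 - L1^2 - L2^2) / (2*L1*L2)
cos(theta2) = (10.24 - 17.64 - 9.61) / 26.04
cos(theta2) = -0.653226
theta2 = 130.7853 degrees


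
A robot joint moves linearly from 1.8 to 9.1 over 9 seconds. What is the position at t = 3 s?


s = t/T = 3/9 = 0.3333
p(t) = p0 + (pf-p0)*s
= 1.8 + (9.1 - 1.8) * 0.3333
= 4.2333


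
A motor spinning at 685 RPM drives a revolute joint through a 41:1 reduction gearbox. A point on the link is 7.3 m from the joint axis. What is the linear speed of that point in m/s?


omega_motor = 685 * 2*pi/60 = 71.733 rad/s
omega_joint = omega_motor / 41 = 1.7496 rad/s
v = omega_joint * r = 1.7496 * 7.3
= 12.772 m/s


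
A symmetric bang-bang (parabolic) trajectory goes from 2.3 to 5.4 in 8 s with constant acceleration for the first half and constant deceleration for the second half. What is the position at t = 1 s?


Symmetric rest-to-rest: each phase covers (pf-p0)/2 in time T/2. 0.5*a*(T/2)^2 = (pf-p0)/2 => a = 4*(pf-p0)/T^2
a = 4*(5.4-2.3)/8^2 = 0.1938
t = 1 is in the acceleration phase (t <= T/2).
p = p0 + 0.5*a*t^2 = 2.3 + 0.5*0.1938*1^2
= 2.3969


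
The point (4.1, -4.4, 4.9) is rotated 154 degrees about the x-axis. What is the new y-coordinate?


Rotation about x-axis: y' = y*cos(theta) - z*sin(theta)
= -4.4 * -0.8988 - 4.9 * 0.4384
= 1.8067


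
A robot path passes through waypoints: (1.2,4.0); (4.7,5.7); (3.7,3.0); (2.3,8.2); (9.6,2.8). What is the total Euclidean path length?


Segment lengths:
  seg1 = sqrt((3.5)^2 + (1.7)^2) = 3.891
  seg2 = sqrt((-1.0)^2 + (-2.7)^2) = 2.8792
  seg3 = sqrt((-1.4)^2 + (5.2)^2) = 5.3852
  seg4 = sqrt((7.3)^2 + (-5.4)^2) = 9.0802
Total = 21.2356


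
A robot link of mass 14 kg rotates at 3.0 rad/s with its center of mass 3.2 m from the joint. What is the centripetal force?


F = m * omega^2 * r
= 14 * 3.0^2 * 3.2
= 14 * 9.0 * 3.2
= 403.2 N


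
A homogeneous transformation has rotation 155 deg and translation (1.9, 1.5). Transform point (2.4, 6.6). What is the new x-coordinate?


x' = cos(theta)*px - sin(theta)*py + tx
= -0.9063*2.4 - 0.4226*6.6 + 1.9
= -3.0644


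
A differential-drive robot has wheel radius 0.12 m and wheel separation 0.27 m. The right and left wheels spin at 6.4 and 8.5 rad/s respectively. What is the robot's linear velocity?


vR = r*wR = 0.12*6.4 = 0.768 m/s
vL = r*wL = 0.12*8.5 = 1.02 m/s
v = (vR+vL)/2 = 0.894 m/s
omega = (vR-vL)/L = -0.9333 rad/s
linear velocity = 0.894 m/s
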